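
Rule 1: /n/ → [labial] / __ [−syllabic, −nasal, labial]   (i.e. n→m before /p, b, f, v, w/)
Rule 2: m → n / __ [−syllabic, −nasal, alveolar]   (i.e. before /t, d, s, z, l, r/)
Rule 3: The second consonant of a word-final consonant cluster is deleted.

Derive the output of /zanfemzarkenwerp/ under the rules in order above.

zamfenzarkemwer

Rule 1 (nasal place assimilation): /n/ precedes the labial consonant /f/, so it assimilates in place to [m]. /n/ precedes the labial consonant /w/, so it assimilates in place to [m]. /zanfemzarkenwerp/ → zamfemzarkemwerp.
Rule 2 (nasal place assimilation): /m/ precedes the alveolar consonant /z/, so it assimilates in place to [n]. /zamfemzarkemwerp/ → zamfenzarkemwerp.
Rule 3 (final cluster simplification): /p/ is the second consonant of a word-final cluster /rp/, so it deletes. /zamfenzarkemwerp/ → zamfenzarkemwer.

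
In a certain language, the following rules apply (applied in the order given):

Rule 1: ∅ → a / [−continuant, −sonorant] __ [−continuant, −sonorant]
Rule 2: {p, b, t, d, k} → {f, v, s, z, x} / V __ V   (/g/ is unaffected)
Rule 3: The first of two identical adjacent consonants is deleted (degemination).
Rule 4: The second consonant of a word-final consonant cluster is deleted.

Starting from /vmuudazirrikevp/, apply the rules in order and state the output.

vmuuzazirixev

Rule 1 (stop-cluster a-epenthesis): no segment meets the environment; /vmuudazirrikevp/ is unchanged.
Rule 2 (intervocalic spirantization): /d/ is a stop between vowels /u/ and /a/, so it spirantizes to the fricative [z]. /k/ is a stop between vowels /i/ and /e/, so it spirantizes to the fricative [x]. /vmuudazirrikevp/ → vmuuzazirrixevp.
Rule 3 (degemination): /rr/ is a geminate; the first /r/ deletes. /vmuuzazirrixevp/ → vmuuzazirixevp.
Rule 4 (final cluster simplification): /p/ is the second consonant of a word-final cluster /vp/, so it deletes. /vmuuzazirixevp/ → vmuuzazirixev.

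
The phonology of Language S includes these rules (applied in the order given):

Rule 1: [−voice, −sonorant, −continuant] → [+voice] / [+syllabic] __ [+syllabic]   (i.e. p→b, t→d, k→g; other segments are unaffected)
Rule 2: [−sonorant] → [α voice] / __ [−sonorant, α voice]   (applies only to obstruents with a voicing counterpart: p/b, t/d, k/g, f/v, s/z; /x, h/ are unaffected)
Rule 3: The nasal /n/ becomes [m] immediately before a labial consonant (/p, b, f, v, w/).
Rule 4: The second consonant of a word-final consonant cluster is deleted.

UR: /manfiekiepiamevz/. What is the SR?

Rule 1 (intervocalic voicing): /k/ is a voiceless stop between vowels /e/ and /i/, so it voices to [g]. /p/ is a voiceless stop between vowels /e/ and /i/, so it voices to [b]. /manfiekiepiamevz/ → manfiegiebiamevz.
Rule 2 (regressive voicing assimilation): no segment meets the environment; /manfiegiebiamevz/ is unchanged.
Rule 3 (nasal place assimilation): /n/ precedes the labial consonant /f/, so it assimilates in place to [m]. /manfiegiebiamevz/ → mamfiegiebiamevz.
Rule 4 (final cluster simplification): /z/ is the second consonant of a word-final cluster /vz/, so it deletes. /mamfiegiebiamevz/ → mamfiegiebiamev.

mamfiegiebiamev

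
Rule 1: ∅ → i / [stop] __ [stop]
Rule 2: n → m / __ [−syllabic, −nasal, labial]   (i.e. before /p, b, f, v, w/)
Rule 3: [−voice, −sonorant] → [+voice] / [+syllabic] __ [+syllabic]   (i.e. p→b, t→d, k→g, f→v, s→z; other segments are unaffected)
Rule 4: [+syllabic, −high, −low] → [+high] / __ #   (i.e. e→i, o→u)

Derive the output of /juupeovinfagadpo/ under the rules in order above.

juubeovimfagadibu

Rule 1 (stop-cluster i-epenthesis): /d/ and /p/ form a stop–stop cluster, so [i] is inserted between them. /juupeovinfagadpo/ → juupeovinfagadipo.
Rule 2 (nasal place assimilation): /n/ precedes the labial consonant /f/, so it assimilates in place to [m]. /juupeovinfagadipo/ → juupeovimfagadipo.
Rule 3 (intervocalic voicing): /p/ is a voiceless obstruent between vowels /u/ and /e/, so it voices to [b]. /p/ is a voiceless obstruent between vowels /i/ and /o/, so it voices to [b]. /juupeovimfagadipo/ → juubeovimfagadibo.
Rule 4 (final vowel raising): /o/ is a mid vowel in word-final position, so it raises to [u]. /juubeovimfagadibo/ → juubeovimfagadibu.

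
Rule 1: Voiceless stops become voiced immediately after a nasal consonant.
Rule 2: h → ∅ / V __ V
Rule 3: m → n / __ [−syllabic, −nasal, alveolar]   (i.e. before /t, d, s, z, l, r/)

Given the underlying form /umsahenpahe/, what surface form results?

unsaenbae

Rule 1 (post-nasal voicing): /p/ is a voiceless stop immediately after the nasal /n/, so it voices to [b]. /umsahenpahe/ → umsahenbahe.
Rule 2 (intervocalic h-deletion): /h/ occurs between vowels /a/ and /e/, so it deletes. /h/ occurs between vowels /a/ and /e/, so it deletes. /umsahenbahe/ → umsaenbae.
Rule 3 (nasal place assimilation): /m/ precedes the alveolar consonant /s/, so it assimilates in place to [n]. /umsaenbae/ → unsaenbae.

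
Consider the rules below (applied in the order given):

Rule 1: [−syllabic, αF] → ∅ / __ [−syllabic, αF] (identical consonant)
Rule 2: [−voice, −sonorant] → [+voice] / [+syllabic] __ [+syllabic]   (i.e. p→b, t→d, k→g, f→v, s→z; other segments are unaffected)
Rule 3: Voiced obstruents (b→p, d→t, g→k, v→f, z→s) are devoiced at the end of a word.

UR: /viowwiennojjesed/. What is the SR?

Rule 1 (degemination): /ww/ is a geminate; the first /w/ deletes. /nn/ is a geminate; the first /n/ deletes. /jj/ is a geminate; the first /j/ deletes. /viowwiennojjesed/ → viowienojesed.
Rule 2 (intervocalic voicing): /s/ is a voiceless obstruent between vowels /e/ and /e/, so it voices to [z]. /viowienojesed/ → viowienojezed.
Rule 3 (final devoicing): /d/ is a voiced obstruent in word-final position, so it devoices to [t]. /viowienojezed/ → viowienojezet.

viowienojezet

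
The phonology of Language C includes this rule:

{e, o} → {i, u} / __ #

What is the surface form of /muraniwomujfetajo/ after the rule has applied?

muraniwomujfetaju

/o/ is a mid vowel in word-final position, so it raises to [u].
The other instances of /o/, /e/ do not occur in the required environment and remain unchanged.
Surface form: [muraniwomujfetaju].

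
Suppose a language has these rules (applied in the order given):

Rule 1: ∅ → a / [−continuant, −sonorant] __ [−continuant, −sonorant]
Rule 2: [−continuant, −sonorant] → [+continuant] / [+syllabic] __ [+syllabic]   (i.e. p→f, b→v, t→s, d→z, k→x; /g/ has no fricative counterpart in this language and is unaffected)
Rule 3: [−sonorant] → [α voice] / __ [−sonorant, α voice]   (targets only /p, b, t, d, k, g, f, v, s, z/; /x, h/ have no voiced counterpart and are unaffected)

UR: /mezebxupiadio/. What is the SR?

mezepxufiazio

Rule 1 (stop-cluster a-epenthesis): no segment meets the environment; /mezebxupiadio/ is unchanged.
Rule 2 (intervocalic spirantization): /p/ is a stop between vowels /u/ and /i/, so it spirantizes to the fricative [f]. /d/ is a stop between vowels /a/ and /i/, so it spirantizes to the fricative [z]. /mezebxupiadio/ → mezebxufiazio.
Rule 3 (regressive voicing assimilation): /b/ precedes the voiceless obstruent /x/, so it devoices to [p] by assimilation. /mezebxufiazio/ → mezepxufiazio.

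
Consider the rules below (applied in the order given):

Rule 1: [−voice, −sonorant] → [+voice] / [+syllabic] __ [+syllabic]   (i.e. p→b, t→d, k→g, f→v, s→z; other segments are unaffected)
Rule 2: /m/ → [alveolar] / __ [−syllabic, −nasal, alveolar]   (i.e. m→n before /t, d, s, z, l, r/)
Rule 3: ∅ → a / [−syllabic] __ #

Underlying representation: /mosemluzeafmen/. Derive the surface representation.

Rule 1 (intervocalic voicing): /s/ is a voiceless obstruent between vowels /o/ and /e/, so it voices to [z]. /mosemluzeafmen/ → mozemluzeafmen.
Rule 2 (nasal place assimilation): /m/ precedes the alveolar consonant /l/, so it assimilates in place to [n]. /mozemluzeafmen/ → mozenluzeafmen.
Rule 3 (final a-epenthesis): the form ends in the consonant /n/, so [a] is inserted word-finally. /mozenluzeafmen/ → mozenluzeafmena.

mozenluzeafmena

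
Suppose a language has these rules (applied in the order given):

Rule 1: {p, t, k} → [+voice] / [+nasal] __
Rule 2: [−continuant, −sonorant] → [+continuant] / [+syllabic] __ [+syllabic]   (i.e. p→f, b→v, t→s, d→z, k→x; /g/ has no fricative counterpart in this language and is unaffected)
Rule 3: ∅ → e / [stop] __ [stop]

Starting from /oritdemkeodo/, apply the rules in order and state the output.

Rule 1 (post-nasal voicing): /k/ is a voiceless stop immediately after the nasal /m/, so it voices to [g]. /oritdemkeodo/ → oritdemgeodo.
Rule 2 (intervocalic spirantization): /d/ is a stop between vowels /o/ and /o/, so it spirantizes to the fricative [z]. /oritdemgeodo/ → oritdemgeozo.
Rule 3 (stop-cluster e-epenthesis): /t/ and /d/ form a stop–stop cluster, so [e] is inserted between them. /oritdemgeozo/ → oritedemgeozo.

oritedemgeozo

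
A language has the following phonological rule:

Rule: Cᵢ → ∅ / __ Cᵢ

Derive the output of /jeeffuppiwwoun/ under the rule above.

jeefupiwoun

/ff/ is a geminate; the first /f/ deletes.
/pp/ is a geminate; the first /p/ deletes.
/ww/ is a geminate; the first /w/ deletes.
The other instances of /j/, /f/, /p/, /w/, /n/ do not occur in the required environment and remain unchanged.
Surface form: [jeefupiwoun].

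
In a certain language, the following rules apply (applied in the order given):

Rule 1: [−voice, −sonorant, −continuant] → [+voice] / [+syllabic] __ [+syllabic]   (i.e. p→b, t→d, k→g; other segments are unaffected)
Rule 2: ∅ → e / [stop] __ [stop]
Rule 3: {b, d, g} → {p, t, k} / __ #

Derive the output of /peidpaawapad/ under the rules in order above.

peidepaawabat

Rule 1 (intervocalic voicing): /p/ is a voiceless stop between vowels /a/ and /a/, so it voices to [b]. /peidpaawapad/ → peidpaawabad.
Rule 2 (stop-cluster e-epenthesis): /d/ and /p/ form a stop–stop cluster, so [e] is inserted between them. /peidpaawabad/ → peidepaawabad.
Rule 3 (final devoicing): /d/ is a voiced stop in word-final position, so it devoices to [t]. /peidepaawabad/ → peidepaawabat.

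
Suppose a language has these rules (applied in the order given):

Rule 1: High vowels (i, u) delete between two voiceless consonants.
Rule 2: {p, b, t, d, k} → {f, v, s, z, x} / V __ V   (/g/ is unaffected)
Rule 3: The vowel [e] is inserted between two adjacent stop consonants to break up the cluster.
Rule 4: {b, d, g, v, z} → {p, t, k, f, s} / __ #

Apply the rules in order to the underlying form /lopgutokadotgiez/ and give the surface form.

lopegusoxazotegies

Rule 1 (high vowel syncope): no segment meets the environment; /lopgutokadotgiez/ is unchanged.
Rule 2 (intervocalic spirantization): /t/ is a stop between vowels /u/ and /o/, so it spirantizes to the fricative [s]. /k/ is a stop between vowels /o/ and /a/, so it spirantizes to the fricative [x]. /d/ is a stop between vowels /a/ and /o/, so it spirantizes to the fricative [z]. /lopgutokadotgiez/ → lopgusoxazotgiez.
Rule 3 (stop-cluster e-epenthesis): /p/ and /g/ form a stop–stop cluster, so [e] is inserted between them. /t/ and /g/ form a stop–stop cluster, so [e] is inserted between them. /lopgusoxazotgiez/ → lopegusoxazotegiez.
Rule 4 (final devoicing): /z/ is a voiced obstruent in word-final position, so it devoices to [s]. /lopegusoxazotegiez/ → lopegusoxazotegies.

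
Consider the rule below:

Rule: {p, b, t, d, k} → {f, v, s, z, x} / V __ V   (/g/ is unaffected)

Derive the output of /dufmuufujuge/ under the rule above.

No segment of /dufmuufujuge/ meets the structural description of the rule, so the form surfaces unchanged.

dufmuufujuge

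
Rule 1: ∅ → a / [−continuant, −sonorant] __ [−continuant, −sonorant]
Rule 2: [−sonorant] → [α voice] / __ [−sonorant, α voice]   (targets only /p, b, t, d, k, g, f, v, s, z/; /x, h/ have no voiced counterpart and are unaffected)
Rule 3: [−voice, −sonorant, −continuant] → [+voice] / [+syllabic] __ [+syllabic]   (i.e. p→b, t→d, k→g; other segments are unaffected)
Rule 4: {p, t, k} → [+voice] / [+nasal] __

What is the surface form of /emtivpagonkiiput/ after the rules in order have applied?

emdifpagongiibut

Rule 1 (stop-cluster a-epenthesis): no segment meets the environment; /emtivpagonkiiput/ is unchanged.
Rule 2 (regressive voicing assimilation): /v/ precedes the voiceless obstruent /p/, so it devoices to [f] by assimilation. /emtivpagonkiiput/ → emtifpagonkiiput.
Rule 3 (intervocalic voicing): /p/ is a voiceless stop between vowels /i/ and /u/, so it voices to [b]. /emtifpagonkiiput/ → emtifpagonkiibut.
Rule 4 (post-nasal voicing): /t/ is a voiceless stop immediately after the nasal /m/, so it voices to [d]. /k/ is a voiceless stop immediately after the nasal /n/, so it voices to [g]. /emtifpagonkiibut/ → emdifpagongiibut.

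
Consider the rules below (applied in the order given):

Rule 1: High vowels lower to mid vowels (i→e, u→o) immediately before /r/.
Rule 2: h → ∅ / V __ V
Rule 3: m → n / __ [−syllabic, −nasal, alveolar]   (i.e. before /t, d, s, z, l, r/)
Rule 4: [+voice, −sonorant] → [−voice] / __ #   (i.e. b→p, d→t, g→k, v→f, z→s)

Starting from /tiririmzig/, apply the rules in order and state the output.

tererinzik

Rule 1 (pre-rhotic lowering): /i/ is a high vowel immediately before /r/, so it lowers to [e]. /i/ is a high vowel immediately before /r/, so it lowers to [e]. /tiririmzig/ → tererimzig.
Rule 2 (intervocalic h-deletion): no segment meets the environment; /tererimzig/ is unchanged.
Rule 3 (nasal place assimilation): /m/ precedes the alveolar consonant /z/, so it assimilates in place to [n]. /tererimzig/ → tererinzig.
Rule 4 (final devoicing): /g/ is a voiced obstruent in word-final position, so it devoices to [k]. /tererinzig/ → tererinzik.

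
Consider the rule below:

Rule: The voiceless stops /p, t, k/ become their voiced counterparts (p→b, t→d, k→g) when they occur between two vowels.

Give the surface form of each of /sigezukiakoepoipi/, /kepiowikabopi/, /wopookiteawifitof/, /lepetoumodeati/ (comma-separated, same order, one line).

sigezugiagoeboibi, kebiowigabobi, woboogideawifidof, lebedoumodeadi

/sigezukiakoepoipi/: /k/ is a voiceless stop between vowels /u/ and /i/, so it voices to [g]. /k/ is a voiceless stop between vowels /a/ and /o/, so it voices to [g]. /p/ is a voiceless stop between vowels /e/ and /o/, so it voices to [b]. /p/ is a voiceless stop between vowels /i/ and /i/, so it voices to [b]. → [sigezugiagoeboibi].
/kepiowikabopi/: /p/ is a voiceless stop between vowels /e/ and /i/, so it voices to [b]. /k/ is a voiceless stop between vowels /i/ and /a/, so it voices to [g]. /p/ is a voiceless stop between vowels /o/ and /i/, so it voices to [b]. → [kebiowigabobi].
/wopookiteawifitof/: /p/ is a voiceless stop between vowels /o/ and /o/, so it voices to [b]. /k/ is a voiceless stop between vowels /o/ and /i/, so it voices to [g]. /t/ is a voiceless stop between vowels /i/ and /e/, so it voices to [d]. /t/ is a voiceless stop between vowels /i/ and /o/, so it voices to [d]. → [woboogideawifidof].
/lepetoumodeati/: /p/ is a voiceless stop between vowels /e/ and /e/, so it voices to [b]. /t/ is a voiceless stop between vowels /e/ and /o/, so it voices to [d]. /t/ is a voiceless stop between vowels /a/ and /i/, so it voices to [d]. → [lebedoumodeadi].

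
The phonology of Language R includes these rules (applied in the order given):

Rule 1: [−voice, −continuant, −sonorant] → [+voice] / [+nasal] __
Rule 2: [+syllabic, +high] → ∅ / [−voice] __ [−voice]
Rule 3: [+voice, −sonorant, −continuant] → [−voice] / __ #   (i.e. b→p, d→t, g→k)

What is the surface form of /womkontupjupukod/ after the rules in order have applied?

womgondupjupkot

Rule 1 (post-nasal voicing): /k/ is a voiceless stop immediately after the nasal /m/, so it voices to [g]. /t/ is a voiceless stop immediately after the nasal /n/, so it voices to [d]. /womkontupjupukod/ → womgondupjupukod.
Rule 2 (high vowel syncope): /u/ is a high vowel flanked by voiceless consonants /p/ and /k/, so it deletes. /womgondupjupukod/ → womgondupjupkod.
Rule 3 (final devoicing): /d/ is a voiced stop in word-final position, so it devoices to [t]. /womgondupjupkod/ → womgondupjupkot.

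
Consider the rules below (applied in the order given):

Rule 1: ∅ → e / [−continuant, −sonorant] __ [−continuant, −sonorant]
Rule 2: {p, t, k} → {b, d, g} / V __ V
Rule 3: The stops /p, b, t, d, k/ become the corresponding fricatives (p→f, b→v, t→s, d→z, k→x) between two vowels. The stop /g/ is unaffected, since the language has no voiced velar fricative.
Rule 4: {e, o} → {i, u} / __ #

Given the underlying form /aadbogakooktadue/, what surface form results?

aazevogagoogezazui

Rule 1 (stop-cluster e-epenthesis): /d/ and /b/ form a stop–stop cluster, so [e] is inserted between them. /k/ and /t/ form a stop–stop cluster, so [e] is inserted between them. /aadbogakooktadue/ → aadebogakooketadue.
Rule 2 (intervocalic voicing): /k/ is a voiceless stop between vowels /a/ and /o/, so it voices to [g]. /k/ is a voiceless stop between vowels /o/ and /e/, so it voices to [g]. /t/ is a voiceless stop between vowels /e/ and /a/, so it voices to [d]. /aadebogakooketadue/ → aadebogagoogedadue.
Rule 3 (intervocalic spirantization): /d/ is a stop between vowels /a/ and /e/, so it spirantizes to the fricative [z]. /b/ is a stop between vowels /e/ and /o/, so it spirantizes to the fricative [v]. /d/ is a stop between vowels /e/ and /a/, so it spirantizes to the fricative [z]. /d/ is a stop between vowels /a/ and /u/, so it spirantizes to the fricative [z]. /aadebogagoogedadue/ → aazevogagoogezazue.
Rule 4 (final vowel raising): /e/ is a mid vowel in word-final position, so it raises to [i]. /aazevogagoogezazue/ → aazevogagoogezazui.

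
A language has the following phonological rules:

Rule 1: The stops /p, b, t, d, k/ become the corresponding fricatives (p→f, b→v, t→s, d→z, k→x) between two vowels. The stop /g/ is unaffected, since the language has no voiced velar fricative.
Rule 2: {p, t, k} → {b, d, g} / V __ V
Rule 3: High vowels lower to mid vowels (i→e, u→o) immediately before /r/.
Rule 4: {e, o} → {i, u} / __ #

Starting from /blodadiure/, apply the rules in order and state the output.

blozaziori

Rule 1 (intervocalic spirantization): /d/ is a stop between vowels /o/ and /a/, so it spirantizes to the fricative [z]. /d/ is a stop between vowels /a/ and /i/, so it spirantizes to the fricative [z]. /blodadiure/ → blozaziure.
Rule 2 (intervocalic voicing): no segment meets the environment; /blozaziure/ is unchanged.
Rule 3 (pre-rhotic lowering): /u/ is a high vowel immediately before /r/, so it lowers to [o]. /blozaziure/ → blozaziore.
Rule 4 (final vowel raising): /e/ is a mid vowel in word-final position, so it raises to [i]. /blozaziore/ → blozaziori.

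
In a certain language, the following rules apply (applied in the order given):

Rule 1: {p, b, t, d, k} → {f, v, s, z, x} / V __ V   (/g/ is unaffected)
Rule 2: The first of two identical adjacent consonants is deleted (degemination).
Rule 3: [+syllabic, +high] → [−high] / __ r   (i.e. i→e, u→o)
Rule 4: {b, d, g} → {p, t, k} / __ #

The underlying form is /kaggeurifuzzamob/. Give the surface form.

Rule 1 (intervocalic spirantization): no segment meets the environment; /kaggeurifuzzamob/ is unchanged.
Rule 2 (degemination): /gg/ is a geminate; the first /g/ deletes. /zz/ is a geminate; the first /z/ deletes. /kaggeurifuzzamob/ → kageurifuzamob.
Rule 3 (pre-rhotic lowering): /u/ is a high vowel immediately before /r/, so it lowers to [o]. /kageurifuzamob/ → kageorifuzamob.
Rule 4 (final devoicing): /b/ is a voiced stop in word-final position, so it devoices to [p]. /kageorifuzamob/ → kageorifuzamop.

kageorifuzamop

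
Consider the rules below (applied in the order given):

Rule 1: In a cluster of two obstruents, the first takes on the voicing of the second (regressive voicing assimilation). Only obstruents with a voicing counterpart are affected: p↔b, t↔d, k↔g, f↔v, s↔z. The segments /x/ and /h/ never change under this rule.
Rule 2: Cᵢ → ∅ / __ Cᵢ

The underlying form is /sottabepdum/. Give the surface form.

Rule 1 (regressive voicing assimilation): /p/ precedes the voiced obstruent /d/, so it voices to [b] by assimilation. /sottabepdum/ → sottabebdum.
Rule 2 (degemination): /tt/ is a geminate; the first /t/ deletes. /sottabebdum/ → sotabebdum.

sotabebdum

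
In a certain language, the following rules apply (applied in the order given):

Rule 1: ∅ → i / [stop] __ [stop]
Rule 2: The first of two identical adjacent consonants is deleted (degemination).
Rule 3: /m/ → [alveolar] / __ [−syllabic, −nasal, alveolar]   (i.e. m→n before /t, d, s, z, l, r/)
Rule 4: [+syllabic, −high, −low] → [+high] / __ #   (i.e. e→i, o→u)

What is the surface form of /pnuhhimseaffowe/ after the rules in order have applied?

Rule 1 (stop-cluster i-epenthesis): no segment meets the environment; /pnuhhimseaffowe/ is unchanged.
Rule 2 (degemination): /hh/ is a geminate; the first /h/ deletes. /ff/ is a geminate; the first /f/ deletes. /pnuhhimseaffowe/ → pnuhimseafowe.
Rule 3 (nasal place assimilation): /m/ precedes the alveolar consonant /s/, so it assimilates in place to [n]. /pnuhimseafowe/ → pnuhinseafowe.
Rule 4 (final vowel raising): /e/ is a mid vowel in word-final position, so it raises to [i]. /pnuhinseafowe/ → pnuhinseafowi.

pnuhinseafowi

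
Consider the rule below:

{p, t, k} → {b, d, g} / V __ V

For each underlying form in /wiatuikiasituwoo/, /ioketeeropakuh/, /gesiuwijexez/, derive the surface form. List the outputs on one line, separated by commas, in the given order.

wiaduigiasiduwoo, iogedeerobaguh, gesiuwijexez

/wiatuikiasituwoo/: /t/ is a voiceless stop between vowels /a/ and /u/, so it voices to [d]. /k/ is a voiceless stop between vowels /i/ and /i/, so it voices to [g]. /t/ is a voiceless stop between vowels /i/ and /u/, so it voices to [d]. → [wiaduigiasiduwoo].
/ioketeeropakuh/: /k/ is a voiceless stop between vowels /o/ and /e/, so it voices to [g]. /t/ is a voiceless stop between vowels /e/ and /e/, so it voices to [d]. /p/ is a voiceless stop between vowels /o/ and /a/, so it voices to [b]. /k/ is a voiceless stop between vowels /a/ and /u/, so it voices to [g]. → [iogedeerobaguh].
/gesiuwijexez/: the rule's environment is not met; surfaces unchanged as [gesiuwijexez].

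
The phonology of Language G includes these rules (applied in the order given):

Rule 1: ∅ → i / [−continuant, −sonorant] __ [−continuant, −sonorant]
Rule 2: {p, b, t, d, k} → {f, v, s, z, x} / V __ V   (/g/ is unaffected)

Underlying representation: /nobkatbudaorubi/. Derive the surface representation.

Rule 1 (stop-cluster i-epenthesis): /b/ and /k/ form a stop–stop cluster, so [i] is inserted between them. /t/ and /b/ form a stop–stop cluster, so [i] is inserted between them. /nobkatbudaorubi/ → nobikatibudaorubi.
Rule 2 (intervocalic spirantization): /b/ is a stop between vowels /o/ and /i/, so it spirantizes to the fricative [v]. /k/ is a stop between vowels /i/ and /a/, so it spirantizes to the fricative [x]. /t/ is a stop between vowels /a/ and /i/, so it spirantizes to the fricative [s]. /b/ is a stop between vowels /i/ and /u/, so it spirantizes to the fricative [v]. /d/ is a stop between vowels /u/ and /a/, so it spirantizes to the fricative [z]. /b/ is a stop between vowels /u/ and /i/, so it spirantizes to the fricative [v]. /nobikatibudaorubi/ → novixasivuzaoruvi.

novixasivuzaoruvi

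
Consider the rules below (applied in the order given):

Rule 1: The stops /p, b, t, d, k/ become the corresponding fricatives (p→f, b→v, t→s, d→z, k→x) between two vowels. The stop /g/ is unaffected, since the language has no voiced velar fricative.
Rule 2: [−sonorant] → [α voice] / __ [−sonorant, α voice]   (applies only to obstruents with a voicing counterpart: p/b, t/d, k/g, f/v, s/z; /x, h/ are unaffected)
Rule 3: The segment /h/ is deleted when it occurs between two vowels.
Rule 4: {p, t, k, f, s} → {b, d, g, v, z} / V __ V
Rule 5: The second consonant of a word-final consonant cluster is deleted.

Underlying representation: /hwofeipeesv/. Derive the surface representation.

Rule 1 (intervocalic spirantization): /p/ is a stop between vowels /i/ and /e/, so it spirantizes to the fricative [f]. /hwofeipeesv/ → hwofeifeesv.
Rule 2 (regressive voicing assimilation): /s/ precedes the voiced obstruent /v/, so it voices to [z] by assimilation. /hwofeifeesv/ → hwofeifeezv.
Rule 3 (intervocalic h-deletion): no segment meets the environment; /hwofeifeezv/ is unchanged.
Rule 4 (intervocalic voicing): /f/ is a voiceless obstruent between vowels /o/ and /e/, so it voices to [v]. /f/ is a voiceless obstruent between vowels /i/ and /e/, so it voices to [v]. /hwofeifeezv/ → hwoveiveezv.
Rule 5 (final cluster simplification): /v/ is the second consonant of a word-final cluster /zv/, so it deletes. /hwoveiveezv/ → hwoveiveez.

hwoveiveez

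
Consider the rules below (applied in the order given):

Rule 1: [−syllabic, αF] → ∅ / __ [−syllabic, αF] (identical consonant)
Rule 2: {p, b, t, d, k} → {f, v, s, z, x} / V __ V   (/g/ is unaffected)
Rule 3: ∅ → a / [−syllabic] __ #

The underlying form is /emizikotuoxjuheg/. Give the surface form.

emizixosuoxjuhega

Rule 1 (degemination): no segment meets the environment; /emizikotuoxjuheg/ is unchanged.
Rule 2 (intervocalic spirantization): /k/ is a stop between vowels /i/ and /o/, so it spirantizes to the fricative [x]. /t/ is a stop between vowels /o/ and /u/, so it spirantizes to the fricative [s]. /emizikotuoxjuheg/ → emizixosuoxjuheg.
Rule 3 (final a-epenthesis): the form ends in the consonant /g/, so [a] is inserted word-finally. /emizixosuoxjuheg/ → emizixosuoxjuhega.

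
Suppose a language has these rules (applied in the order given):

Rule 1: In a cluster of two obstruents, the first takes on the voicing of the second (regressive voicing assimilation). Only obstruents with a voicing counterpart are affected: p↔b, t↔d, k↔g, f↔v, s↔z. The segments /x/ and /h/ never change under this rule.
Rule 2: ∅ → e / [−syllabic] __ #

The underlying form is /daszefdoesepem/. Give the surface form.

dazzevdoesepeme

Rule 1 (regressive voicing assimilation): /s/ precedes the voiced obstruent /z/, so it voices to [z] by assimilation. /f/ precedes the voiced obstruent /d/, so it voices to [v] by assimilation. /daszefdoesepem/ → dazzevdoesepem.
Rule 2 (final e-epenthesis): the form ends in the consonant /m/, so [e] is inserted word-finally. /dazzevdoesepem/ → dazzevdoesepeme.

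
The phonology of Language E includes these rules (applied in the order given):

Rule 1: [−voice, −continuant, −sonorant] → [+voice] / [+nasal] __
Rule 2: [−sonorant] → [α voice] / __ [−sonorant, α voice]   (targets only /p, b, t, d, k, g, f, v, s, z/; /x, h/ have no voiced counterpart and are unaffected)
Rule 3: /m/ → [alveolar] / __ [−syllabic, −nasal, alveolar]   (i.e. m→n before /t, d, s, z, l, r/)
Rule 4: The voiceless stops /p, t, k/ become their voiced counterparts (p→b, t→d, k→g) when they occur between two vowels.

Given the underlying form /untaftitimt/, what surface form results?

Rule 1 (post-nasal voicing): /t/ is a voiceless stop immediately after the nasal /n/, so it voices to [d]. /t/ is a voiceless stop immediately after the nasal /m/, so it voices to [d]. /untaftitimt/ → undaftitimd.
Rule 2 (regressive voicing assimilation): no segment meets the environment; /undaftitimd/ is unchanged.
Rule 3 (nasal place assimilation): /m/ precedes the alveolar consonant /d/, so it assimilates in place to [n]. /undaftitimd/ → undaftitind.
Rule 4 (intervocalic voicing): /t/ is a voiceless stop between vowels /i/ and /i/, so it voices to [d]. /undaftitind/ → undaftidind.

undaftidind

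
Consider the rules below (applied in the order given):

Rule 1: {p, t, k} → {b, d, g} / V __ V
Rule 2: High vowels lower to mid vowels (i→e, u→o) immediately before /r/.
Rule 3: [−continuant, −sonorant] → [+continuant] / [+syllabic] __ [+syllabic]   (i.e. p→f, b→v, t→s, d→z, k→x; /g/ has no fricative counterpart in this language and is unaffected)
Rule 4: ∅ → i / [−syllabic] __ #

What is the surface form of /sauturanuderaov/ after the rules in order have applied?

sauzoranuzeraovi

Rule 1 (intervocalic voicing): /t/ is a voiceless stop between vowels /u/ and /u/, so it voices to [d]. /sauturanuderaov/ → sauduranuderaov.
Rule 2 (pre-rhotic lowering): /u/ is a high vowel immediately before /r/, so it lowers to [o]. /sauduranuderaov/ → saudoranuderaov.
Rule 3 (intervocalic spirantization): /d/ is a stop between vowels /u/ and /o/, so it spirantizes to the fricative [z]. /d/ is a stop between vowels /u/ and /e/, so it spirantizes to the fricative [z]. /saudoranuderaov/ → sauzoranuzeraov.
Rule 4 (final i-epenthesis): the form ends in the consonant /v/, so [i] is inserted word-finally. /sauzoranuzeraov/ → sauzoranuzeraovi.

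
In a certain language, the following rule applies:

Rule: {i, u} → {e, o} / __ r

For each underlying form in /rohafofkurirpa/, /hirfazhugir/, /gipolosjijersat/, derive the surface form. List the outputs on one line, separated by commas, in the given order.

rohafofkorerpa, herfazhuger, gipolosjijersat

/rohafofkurirpa/: /u/ is a high vowel immediately before /r/, so it lowers to [o]. /i/ is a high vowel immediately before /r/, so it lowers to [e]. → [rohafofkorerpa].
/hirfazhugir/: /i/ is a high vowel immediately before /r/, so it lowers to [e]. /i/ is a high vowel immediately before /r/, so it lowers to [e]. → [herfazhuger].
/gipolosjijersat/: the rule's environment is not met; surfaces unchanged as [gipolosjijersat].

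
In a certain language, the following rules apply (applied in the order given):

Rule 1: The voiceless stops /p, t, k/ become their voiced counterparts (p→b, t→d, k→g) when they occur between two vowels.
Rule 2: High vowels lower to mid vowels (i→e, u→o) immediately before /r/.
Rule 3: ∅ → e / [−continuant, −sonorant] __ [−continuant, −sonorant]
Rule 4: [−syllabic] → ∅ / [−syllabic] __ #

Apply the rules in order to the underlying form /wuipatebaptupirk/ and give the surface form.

Rule 1 (intervocalic voicing): /p/ is a voiceless stop between vowels /i/ and /a/, so it voices to [b]. /t/ is a voiceless stop between vowels /a/ and /e/, so it voices to [d]. /p/ is a voiceless stop between vowels /u/ and /i/, so it voices to [b]. /wuipatebaptupirk/ → wuibadebaptubirk.
Rule 2 (pre-rhotic lowering): /i/ is a high vowel immediately before /r/, so it lowers to [e]. /wuibadebaptubirk/ → wuibadebaptuberk.
Rule 3 (stop-cluster e-epenthesis): /p/ and /t/ form a stop–stop cluster, so [e] is inserted between them. /wuibadebaptuberk/ → wuibadebapetuberk.
Rule 4 (final cluster simplification): /k/ is the second consonant of a word-final cluster /rk/, so it deletes. /wuibadebapetuberk/ → wuibadebapetuber.

wuibadebapetuber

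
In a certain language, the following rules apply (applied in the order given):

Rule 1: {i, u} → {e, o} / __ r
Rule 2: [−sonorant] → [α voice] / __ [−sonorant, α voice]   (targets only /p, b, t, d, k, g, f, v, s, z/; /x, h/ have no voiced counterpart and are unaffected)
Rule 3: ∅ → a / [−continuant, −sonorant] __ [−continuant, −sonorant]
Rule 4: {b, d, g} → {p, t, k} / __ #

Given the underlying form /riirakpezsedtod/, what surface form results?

Rule 1 (pre-rhotic lowering): /i/ is a high vowel immediately before /r/, so it lowers to [e]. /riirakpezsedtod/ → rierakpezsedtod.
Rule 2 (regressive voicing assimilation): /z/ precedes the voiceless obstruent /s/, so it devoices to [s] by assimilation. /d/ precedes the voiceless obstruent /t/, so it devoices to [t] by assimilation. /rierakpezsedtod/ → rierakpessettod.
Rule 3 (stop-cluster a-epenthesis): /k/ and /p/ form a stop–stop cluster, so [a] is inserted between them. /t/ and /t/ form a stop–stop cluster, so [a] is inserted between them. /rierakpessettod/ → rierakapessetatod.
Rule 4 (final devoicing): /d/ is a voiced stop in word-final position, so it devoices to [t]. /rierakapessetatod/ → rierakapessetatot.

rierakapessetatot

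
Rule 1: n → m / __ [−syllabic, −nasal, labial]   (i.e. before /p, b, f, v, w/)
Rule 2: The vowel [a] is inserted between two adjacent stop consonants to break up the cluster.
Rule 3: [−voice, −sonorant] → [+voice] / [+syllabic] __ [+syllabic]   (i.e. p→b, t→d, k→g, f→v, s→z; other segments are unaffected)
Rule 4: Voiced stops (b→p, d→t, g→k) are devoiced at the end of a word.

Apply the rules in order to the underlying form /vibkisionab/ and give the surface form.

vibagizionap

Rule 1 (nasal place assimilation): no segment meets the environment; /vibkisionab/ is unchanged.
Rule 2 (stop-cluster a-epenthesis): /b/ and /k/ form a stop–stop cluster, so [a] is inserted between them. /vibkisionab/ → vibakisionab.
Rule 3 (intervocalic voicing): /k/ is a voiceless obstruent between vowels /a/ and /i/, so it voices to [g]. /s/ is a voiceless obstruent between vowels /i/ and /i/, so it voices to [z]. /vibakisionab/ → vibagizionab.
Rule 4 (final devoicing): /b/ is a voiced stop in word-final position, so it devoices to [p]. /vibagizionab/ → vibagizionap.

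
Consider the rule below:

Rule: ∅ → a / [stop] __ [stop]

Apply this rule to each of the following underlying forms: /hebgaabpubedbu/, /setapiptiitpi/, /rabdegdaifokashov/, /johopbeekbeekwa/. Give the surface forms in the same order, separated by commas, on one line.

/hebgaabpubedbu/: /b/ and /g/ form a stop–stop cluster, so [a] is inserted between them. /b/ and /p/ form a stop–stop cluster, so [a] is inserted between them. /d/ and /b/ form a stop–stop cluster, so [a] is inserted between them. → [hebagaabapubedabu].
/setapiptiitpi/: /p/ and /t/ form a stop–stop cluster, so [a] is inserted between them. /t/ and /p/ form a stop–stop cluster, so [a] is inserted between them. → [setapipatiitapi].
/rabdegdaifokashov/: /b/ and /d/ form a stop–stop cluster, so [a] is inserted between them. /g/ and /d/ form a stop–stop cluster, so [a] is inserted between them. → [rabadegadaifokashov].
/johopbeekbeekwa/: /p/ and /b/ form a stop–stop cluster, so [a] is inserted between them. /k/ and /b/ form a stop–stop cluster, so [a] is inserted between them. → [johopabeekabeekwa].

hebagaabapubedabu, setapipatiitapi, rabadegadaifokashov, johopabeekabeekwa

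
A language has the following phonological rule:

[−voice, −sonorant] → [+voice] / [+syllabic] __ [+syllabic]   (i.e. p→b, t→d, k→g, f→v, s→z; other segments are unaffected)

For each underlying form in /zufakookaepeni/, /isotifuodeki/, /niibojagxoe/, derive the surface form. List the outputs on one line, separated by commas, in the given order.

/zufakookaepeni/: /f/ is a voiceless obstruent between vowels /u/ and /a/, so it voices to [v]. /k/ is a voiceless obstruent between vowels /a/ and /o/, so it voices to [g]. /k/ is a voiceless obstruent between vowels /o/ and /a/, so it voices to [g]. /p/ is a voiceless obstruent between vowels /e/ and /e/, so it voices to [b]. → [zuvagoogaebeni].
/isotifuodeki/: /s/ is a voiceless obstruent between vowels /i/ and /o/, so it voices to [z]. /t/ is a voiceless obstruent between vowels /o/ and /i/, so it voices to [d]. /f/ is a voiceless obstruent between vowels /i/ and /u/, so it voices to [v]. /k/ is a voiceless obstruent between vowels /e/ and /i/, so it voices to [g]. → [izodivuodegi].
/niibojagxoe/: the rule's environment is not met; surfaces unchanged as [niibojagxoe].

zuvagoogaebeni, izodivuodegi, niibojagxoe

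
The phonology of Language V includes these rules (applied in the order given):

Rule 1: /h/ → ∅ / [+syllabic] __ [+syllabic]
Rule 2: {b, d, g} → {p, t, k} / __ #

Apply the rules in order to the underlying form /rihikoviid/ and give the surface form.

Rule 1 (intervocalic h-deletion): /h/ occurs between vowels /i/ and /i/, so it deletes. /rihikoviid/ → riikoviid.
Rule 2 (final devoicing): /d/ is a voiced stop in word-final position, so it devoices to [t]. /riikoviid/ → riikoviit.

riikoviit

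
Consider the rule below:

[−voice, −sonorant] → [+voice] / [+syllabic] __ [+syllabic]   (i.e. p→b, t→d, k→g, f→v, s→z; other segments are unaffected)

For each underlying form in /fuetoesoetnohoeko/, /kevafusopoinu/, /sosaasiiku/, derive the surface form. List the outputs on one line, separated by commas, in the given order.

/fuetoesoetnohoeko/: /t/ is a voiceless obstruent between vowels /e/ and /o/, so it voices to [d]. /s/ is a voiceless obstruent between vowels /e/ and /o/, so it voices to [z]. /k/ is a voiceless obstruent between vowels /e/ and /o/, so it voices to [g]. → [fuedoezoetnohoego].
/kevafusopoinu/: /f/ is a voiceless obstruent between vowels /a/ and /u/, so it voices to [v]. /s/ is a voiceless obstruent between vowels /u/ and /o/, so it voices to [z]. /p/ is a voiceless obstruent between vowels /o/ and /o/, so it voices to [b]. → [kevavuzoboinu].
/sosaasiiku/: /s/ is a voiceless obstruent between vowels /o/ and /a/, so it voices to [z]. /s/ is a voiceless obstruent between vowels /a/ and /i/, so it voices to [z]. /k/ is a voiceless obstruent between vowels /i/ and /u/, so it voices to [g]. → [sozaaziigu].

fuedoezoetnohoego, kevavuzoboinu, sozaaziigu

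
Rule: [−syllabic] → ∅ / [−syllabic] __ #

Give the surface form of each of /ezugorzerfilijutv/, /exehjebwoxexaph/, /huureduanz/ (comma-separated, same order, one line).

ezugorzerfilijut, exehjebwoxexap, huureduan

/ezugorzerfilijutv/: /v/ is the second consonant of a word-final cluster /tv/, so it deletes. → [ezugorzerfilijut].
/exehjebwoxexaph/: /h/ is the second consonant of a word-final cluster /ph/, so it deletes. → [exehjebwoxexap].
/huureduanz/: /z/ is the second consonant of a word-final cluster /nz/, so it deletes. → [huureduan].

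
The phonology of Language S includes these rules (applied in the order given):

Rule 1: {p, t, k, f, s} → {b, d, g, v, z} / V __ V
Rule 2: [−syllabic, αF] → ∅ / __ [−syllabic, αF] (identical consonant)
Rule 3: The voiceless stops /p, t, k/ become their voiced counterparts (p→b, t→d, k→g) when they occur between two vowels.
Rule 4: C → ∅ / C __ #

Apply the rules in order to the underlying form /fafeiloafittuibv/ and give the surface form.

faveiloaviduib

Rule 1 (intervocalic voicing): /f/ is a voiceless obstruent between vowels /a/ and /e/, so it voices to [v]. /f/ is a voiceless obstruent between vowels /a/ and /i/, so it voices to [v]. /fafeiloafittuibv/ → faveiloavittuibv.
Rule 2 (degemination): /tt/ is a geminate; the first /t/ deletes. /faveiloavittuibv/ → faveiloavituibv.
Rule 3 (intervocalic voicing): /t/ is a voiceless stop between vowels /i/ and /u/, so it voices to [d]. /faveiloavituibv/ → faveiloaviduibv.
Rule 4 (final cluster simplification): /v/ is the second consonant of a word-final cluster /bv/, so it deletes. /faveiloaviduibv/ → faveiloaviduib.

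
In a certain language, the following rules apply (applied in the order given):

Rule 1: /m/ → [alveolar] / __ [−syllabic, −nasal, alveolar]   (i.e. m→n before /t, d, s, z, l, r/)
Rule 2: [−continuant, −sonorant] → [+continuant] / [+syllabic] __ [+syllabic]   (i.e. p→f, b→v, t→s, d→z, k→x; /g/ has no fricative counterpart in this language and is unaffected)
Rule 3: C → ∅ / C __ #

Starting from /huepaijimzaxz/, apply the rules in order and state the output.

huefaijinzax

Rule 1 (nasal place assimilation): /m/ precedes the alveolar consonant /z/, so it assimilates in place to [n]. /huepaijimzaxz/ → huepaijinzaxz.
Rule 2 (intervocalic spirantization): /p/ is a stop between vowels /e/ and /a/, so it spirantizes to the fricative [f]. /huepaijinzaxz/ → huefaijinzaxz.
Rule 3 (final cluster simplification): /z/ is the second consonant of a word-final cluster /xz/, so it deletes. /huefaijinzaxz/ → huefaijinzax.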